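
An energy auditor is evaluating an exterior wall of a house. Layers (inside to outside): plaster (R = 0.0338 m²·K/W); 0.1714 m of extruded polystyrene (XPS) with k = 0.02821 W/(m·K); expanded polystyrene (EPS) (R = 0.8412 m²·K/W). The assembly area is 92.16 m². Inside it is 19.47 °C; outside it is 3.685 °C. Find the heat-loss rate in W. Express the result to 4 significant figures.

209.3 W

0.1714/0.02821 = 6.0759
R_total = 0.0338 + 6.0759 + 0.8412 = 6.9509 m²·K/W
Q = A·ΔT/R = 92.16 × (19.47 − 3.685) / 6.9509 = 209.29 W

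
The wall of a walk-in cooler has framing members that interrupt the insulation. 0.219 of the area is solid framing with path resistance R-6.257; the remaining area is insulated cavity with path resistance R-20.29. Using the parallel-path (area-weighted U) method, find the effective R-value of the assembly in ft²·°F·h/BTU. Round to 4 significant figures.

U_eff = 0.781/20.29 + 0.219/6.257 = 0.038492 + 0.035001 = 0.073493
R_eff = 1/U_eff = 13.607 ft²·°F·h/BTU

13.61 ft²·°F·h/BTU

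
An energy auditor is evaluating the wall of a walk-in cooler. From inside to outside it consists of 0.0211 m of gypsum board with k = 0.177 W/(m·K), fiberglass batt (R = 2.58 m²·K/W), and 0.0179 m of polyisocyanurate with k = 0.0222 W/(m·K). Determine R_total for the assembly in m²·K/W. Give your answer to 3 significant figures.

3.51 m²·K/W

0.0211/0.177 = 0.1192
0.0179/0.0222 = 0.8063
R_total = 0.1192 + 2.58 + 0.8063 = 3.506 m²·K/W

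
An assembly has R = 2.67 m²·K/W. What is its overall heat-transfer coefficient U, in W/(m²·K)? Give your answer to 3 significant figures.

U = 1/R = 1/2.67 = 0.3745

0.375 W/(m²·K)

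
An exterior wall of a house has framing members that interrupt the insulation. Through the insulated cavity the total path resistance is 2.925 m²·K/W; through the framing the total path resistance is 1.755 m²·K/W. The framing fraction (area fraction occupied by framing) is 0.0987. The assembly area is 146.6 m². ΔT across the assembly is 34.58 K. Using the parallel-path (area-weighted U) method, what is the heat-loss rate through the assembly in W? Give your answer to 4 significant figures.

U_eff = 0.9013/2.925 + 0.0987/1.755 = 0.30814 + 0.056239 = 0.36438
R_eff = 1/U_eff = 2.7444 m²·K/W
Q = 146.6 × 34.58 / 2.7444 = 1847.2 W

1847 W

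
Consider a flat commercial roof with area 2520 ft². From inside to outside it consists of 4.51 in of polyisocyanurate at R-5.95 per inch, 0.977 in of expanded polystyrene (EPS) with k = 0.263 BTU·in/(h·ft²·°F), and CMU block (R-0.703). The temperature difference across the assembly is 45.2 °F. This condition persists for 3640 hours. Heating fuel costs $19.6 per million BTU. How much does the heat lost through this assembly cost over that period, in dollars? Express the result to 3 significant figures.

260 dollars

4.51 × 5.95 = 26.83
0.977/0.263 = 3.715
R_total = 26.83 + 3.715 + 0.703 = 31.25 ft²·°F·h/BTU
Q = 2520 × 45.2 / 31.25 = 3645 BTU/h
E = 3645 × 3640 = 13270000 BTU
Cost = 13270000/10⁶ × 19.6 = $260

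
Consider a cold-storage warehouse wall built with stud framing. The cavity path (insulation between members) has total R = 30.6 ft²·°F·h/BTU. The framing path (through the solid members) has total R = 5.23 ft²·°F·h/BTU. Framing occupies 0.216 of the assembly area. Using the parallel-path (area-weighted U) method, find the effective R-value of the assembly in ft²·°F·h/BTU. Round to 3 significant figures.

14.9 ft²·°F·h/BTU

U_eff = 0.784/30.6 + 0.216/5.23 = 0.02562 + 0.0413 = 0.06692
R_eff = 1/U_eff = 14.94 ft²·°F·h/BTU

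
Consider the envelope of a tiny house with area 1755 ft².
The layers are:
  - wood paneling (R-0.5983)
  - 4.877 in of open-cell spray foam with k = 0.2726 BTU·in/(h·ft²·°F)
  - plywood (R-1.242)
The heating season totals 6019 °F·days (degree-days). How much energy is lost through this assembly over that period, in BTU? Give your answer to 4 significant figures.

4.877/0.2726 = 17.891
R_total = 0.5983 + 17.891 + 1.242 = 19.731 ft²·°F·h/BTU
E = A × HDD × 24 / R = 1755 × 6019 × 24 / 19.731 = 12849000 BTU

12850000 BTU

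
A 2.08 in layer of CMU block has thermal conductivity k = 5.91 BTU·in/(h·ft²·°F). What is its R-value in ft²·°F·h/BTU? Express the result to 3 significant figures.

0.352 ft²·°F·h/BTU

R = L/k = 2.08/5.91 = 0.3519 ft²·°F·h/BTU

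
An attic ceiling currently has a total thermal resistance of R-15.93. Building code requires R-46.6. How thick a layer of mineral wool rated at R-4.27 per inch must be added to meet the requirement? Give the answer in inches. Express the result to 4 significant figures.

ΔR = 46.6 − 15.93 = 30.67 ft²·°F·h/BTU
L = ΔR / (R/in) = 30.67/4.27 = 7.1827 in

7.183 in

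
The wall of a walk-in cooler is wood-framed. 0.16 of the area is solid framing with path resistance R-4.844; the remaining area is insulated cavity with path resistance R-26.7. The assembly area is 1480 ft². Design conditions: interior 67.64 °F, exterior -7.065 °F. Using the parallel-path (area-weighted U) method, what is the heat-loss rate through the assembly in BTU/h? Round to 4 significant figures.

U_eff = 0.84/26.7 + 0.16/4.844 = 0.031461 + 0.033031 = 0.064491
R_eff = 1/U_eff = 15.506 ft²·°F·h/BTU
Q = 1480 × (67.64 − (-7.065)) / 15.506 = 7130.4 BTU/h

7130 BTU/h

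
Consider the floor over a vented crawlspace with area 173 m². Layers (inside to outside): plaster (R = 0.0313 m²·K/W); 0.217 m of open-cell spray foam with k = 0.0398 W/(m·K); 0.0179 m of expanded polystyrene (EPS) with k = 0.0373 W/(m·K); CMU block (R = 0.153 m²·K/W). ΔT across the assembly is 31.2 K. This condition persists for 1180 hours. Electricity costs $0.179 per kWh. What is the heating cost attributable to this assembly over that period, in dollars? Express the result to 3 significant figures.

186 dollars

0.217/0.0398 = 5.452
0.0179/0.0373 = 0.4799
R_total = 0.0313 + 5.452 + 0.4799 + 0.153 = 6.116 m²·K/W
Q = 173 × 31.2 / 6.116 = 882.5 W
E = 882.5 W × 1180 h / 1000 = 1041 kWh
Cost = 1041 × 0.179 = $186.4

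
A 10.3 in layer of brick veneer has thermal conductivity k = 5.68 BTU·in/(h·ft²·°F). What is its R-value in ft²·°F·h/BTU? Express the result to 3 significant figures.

R = L/k = 10.3/5.68 = 1.813 ft²·°F·h/BTU

1.81 ft²·°F·h/BTU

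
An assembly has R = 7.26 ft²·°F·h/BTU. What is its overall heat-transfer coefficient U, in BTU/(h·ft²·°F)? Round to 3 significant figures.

U = 1/R = 1/7.26 = 0.1377

0.138 BTU/(h·ft²·°F)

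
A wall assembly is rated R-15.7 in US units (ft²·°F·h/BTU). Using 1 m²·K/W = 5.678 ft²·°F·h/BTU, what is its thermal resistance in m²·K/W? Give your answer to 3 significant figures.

2.77 m²·K/W

R_SI = 15.7/5.678 = 2.765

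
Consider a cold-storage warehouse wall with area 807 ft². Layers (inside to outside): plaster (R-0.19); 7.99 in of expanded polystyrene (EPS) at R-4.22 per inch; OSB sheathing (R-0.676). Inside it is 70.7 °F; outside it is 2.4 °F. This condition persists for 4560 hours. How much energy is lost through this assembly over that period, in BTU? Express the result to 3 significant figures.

7.99 × 4.22 = 33.72
R_total = 0.19 + 33.72 + 0.676 = 34.58 ft²·°F·h/BTU
Q = 807 × (70.7 − 2.4) / 34.58 = 1594 BTU/h
E = 1594 × 4560 = 7268000 BTU

7270000 BTU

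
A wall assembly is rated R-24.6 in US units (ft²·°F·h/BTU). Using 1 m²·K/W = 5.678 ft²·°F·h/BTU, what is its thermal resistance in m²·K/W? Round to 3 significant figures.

4.33 m²·K/W

R_SI = 24.6/5.678 = 4.333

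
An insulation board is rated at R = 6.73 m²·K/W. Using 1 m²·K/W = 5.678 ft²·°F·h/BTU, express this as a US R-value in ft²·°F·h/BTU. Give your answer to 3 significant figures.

38.2 ft²·°F·h/BTU

R_US = 6.73 × 5.678 = 38.21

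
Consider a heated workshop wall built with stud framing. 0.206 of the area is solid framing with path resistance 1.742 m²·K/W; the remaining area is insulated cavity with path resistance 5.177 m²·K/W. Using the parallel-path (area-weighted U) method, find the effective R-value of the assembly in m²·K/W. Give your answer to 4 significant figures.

U_eff = 0.794/5.177 + 0.206/1.742 = 0.15337 + 0.11825 = 0.27163
R_eff = 1/U_eff = 3.6815 m²·K/W

3.682 m²·K/W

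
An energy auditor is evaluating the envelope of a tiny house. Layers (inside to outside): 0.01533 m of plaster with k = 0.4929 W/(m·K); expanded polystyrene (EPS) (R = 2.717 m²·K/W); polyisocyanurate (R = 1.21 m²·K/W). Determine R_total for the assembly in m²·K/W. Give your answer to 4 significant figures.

0.01533/0.4929 = 0.031102
R_total = 0.031102 + 2.717 + 1.21 = 3.9581 m²·K/W

3.958 m²·K/W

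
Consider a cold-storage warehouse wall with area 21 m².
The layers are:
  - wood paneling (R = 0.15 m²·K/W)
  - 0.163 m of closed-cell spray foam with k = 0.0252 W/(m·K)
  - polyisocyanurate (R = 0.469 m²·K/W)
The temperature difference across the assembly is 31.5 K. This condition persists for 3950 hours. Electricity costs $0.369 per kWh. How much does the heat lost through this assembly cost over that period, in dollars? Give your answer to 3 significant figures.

0.163/0.0252 = 6.468
R_total = 0.15 + 6.468 + 0.469 = 7.087 m²·K/W
Q = 21 × 31.5 / 7.087 = 93.34 W
E = 93.34 W × 3950 h / 1000 = 368.7 kWh
Cost = 368.7 × 0.369 = $136

136 dollars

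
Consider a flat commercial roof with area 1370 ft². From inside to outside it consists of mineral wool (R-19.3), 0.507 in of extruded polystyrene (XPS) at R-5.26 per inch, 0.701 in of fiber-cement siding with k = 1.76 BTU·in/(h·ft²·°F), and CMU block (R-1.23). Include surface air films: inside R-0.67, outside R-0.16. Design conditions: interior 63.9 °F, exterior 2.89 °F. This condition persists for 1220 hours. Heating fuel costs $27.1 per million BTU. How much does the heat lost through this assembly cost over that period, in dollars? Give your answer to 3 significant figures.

0.507 × 5.26 = 2.667
0.701/1.76 = 0.3983
R_total = 0.67 + 19.3 + 2.667 + 0.3983 + 1.23 + 0.16 = 24.43 ft²·°F·h/BTU
Q = 1370 × (63.9 − 2.89) / 24.43 = 3422 BTU/h
E = 3422 × 1220 = 4175000 BTU
Cost = 4175000/10⁶ × 27.1 = $113.1

113 dollars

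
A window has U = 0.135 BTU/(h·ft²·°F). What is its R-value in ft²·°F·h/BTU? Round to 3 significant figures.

R = 1/U = 1/0.135 = 7.407

7.41 ft²·°F·h/BTU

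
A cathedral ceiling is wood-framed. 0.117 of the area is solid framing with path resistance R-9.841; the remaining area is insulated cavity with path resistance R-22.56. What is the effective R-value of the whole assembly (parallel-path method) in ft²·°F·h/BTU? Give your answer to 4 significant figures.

U_eff = 0.883/22.56 + 0.117/9.841 = 0.03914 + 0.011889 = 0.051029
R_eff = 1/U_eff = 19.597 ft²·°F·h/BTU

19.60 ft²·°F·h/BTU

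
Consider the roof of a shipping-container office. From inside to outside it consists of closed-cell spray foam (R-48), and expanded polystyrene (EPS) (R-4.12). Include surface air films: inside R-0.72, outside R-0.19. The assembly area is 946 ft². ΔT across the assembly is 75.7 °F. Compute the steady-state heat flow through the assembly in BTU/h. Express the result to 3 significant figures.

R_total = 0.72 + 48 + 4.12 + 0.19 = 53.03 ft²·°F·h/BTU
Q = A·ΔT/R = 946 × 75.7 / 53.03 = 1350 BTU/h

1350 BTU/h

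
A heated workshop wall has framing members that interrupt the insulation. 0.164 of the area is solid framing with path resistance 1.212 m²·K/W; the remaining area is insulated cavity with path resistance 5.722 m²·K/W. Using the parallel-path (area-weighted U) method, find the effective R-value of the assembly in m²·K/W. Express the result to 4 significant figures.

U_eff = 0.836/5.722 + 0.164/1.212 = 0.1461 + 0.13531 = 0.28142
R_eff = 1/U_eff = 3.5535 m²·K/W

3.553 m²·K/W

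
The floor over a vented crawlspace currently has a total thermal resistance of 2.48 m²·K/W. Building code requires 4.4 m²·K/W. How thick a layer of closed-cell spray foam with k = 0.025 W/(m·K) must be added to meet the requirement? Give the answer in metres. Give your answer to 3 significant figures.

0.0480 m

ΔR = 4.4 − 2.48 = 1.92 m²·K/W
L = ΔR × k = 1.92 × 0.025 = 0.048 m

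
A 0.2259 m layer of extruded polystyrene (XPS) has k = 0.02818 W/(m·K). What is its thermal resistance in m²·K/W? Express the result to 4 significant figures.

8.016 m²·K/W

R = L/k = 0.2259/0.02818 = 8.0163 m²·K/W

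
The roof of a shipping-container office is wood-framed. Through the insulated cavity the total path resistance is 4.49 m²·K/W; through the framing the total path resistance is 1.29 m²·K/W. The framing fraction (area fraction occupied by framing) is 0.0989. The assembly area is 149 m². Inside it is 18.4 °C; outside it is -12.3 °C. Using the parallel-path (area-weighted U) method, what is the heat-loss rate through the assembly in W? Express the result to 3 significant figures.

1270 W

U_eff = 0.9011/4.49 + 0.0989/1.29 = 0.2007 + 0.07667 = 0.2774
R_eff = 1/U_eff = 3.605 m²·K/W
Q = 149 × (18.4 − (-12.3)) / 3.605 = 1269 W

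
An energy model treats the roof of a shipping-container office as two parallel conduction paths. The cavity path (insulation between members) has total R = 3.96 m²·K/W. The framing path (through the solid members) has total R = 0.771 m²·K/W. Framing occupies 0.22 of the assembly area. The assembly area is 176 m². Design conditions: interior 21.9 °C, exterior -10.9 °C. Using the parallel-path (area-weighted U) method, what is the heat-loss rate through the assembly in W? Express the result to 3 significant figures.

U_eff = 0.78/3.96 + 0.22/0.771 = 0.197 + 0.2853 = 0.4823
R_eff = 1/U_eff = 2.073 m²·K/W
Q = 176 × (21.9 − (-10.9)) / 2.073 = 2784 W

2780 W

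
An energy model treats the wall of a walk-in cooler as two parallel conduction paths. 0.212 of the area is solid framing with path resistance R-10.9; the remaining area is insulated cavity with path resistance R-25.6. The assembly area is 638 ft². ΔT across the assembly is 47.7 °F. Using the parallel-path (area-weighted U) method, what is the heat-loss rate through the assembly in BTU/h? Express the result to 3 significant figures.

U_eff = 0.788/25.6 + 0.212/10.9 = 0.03078 + 0.01945 = 0.05023
R_eff = 1/U_eff = 19.91 ft²·°F·h/BTU
Q = 638 × 47.7 / 19.91 = 1529 BTU/h

1530 BTU/h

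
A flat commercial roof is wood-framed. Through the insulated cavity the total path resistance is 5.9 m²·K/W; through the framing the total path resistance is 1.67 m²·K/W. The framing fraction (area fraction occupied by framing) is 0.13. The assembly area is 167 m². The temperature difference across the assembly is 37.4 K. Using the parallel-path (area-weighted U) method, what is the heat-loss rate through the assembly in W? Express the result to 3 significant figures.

U_eff = 0.87/5.9 + 0.13/1.67 = 0.1475 + 0.07784 = 0.2253
R_eff = 1/U_eff = 4.438 m²·K/W
Q = 167 × 37.4 / 4.438 = 1407 W

1410 W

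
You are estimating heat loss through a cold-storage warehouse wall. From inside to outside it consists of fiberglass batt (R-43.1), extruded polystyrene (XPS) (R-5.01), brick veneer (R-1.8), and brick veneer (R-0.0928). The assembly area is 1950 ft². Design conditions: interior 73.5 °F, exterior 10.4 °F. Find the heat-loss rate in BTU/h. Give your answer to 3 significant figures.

2460 BTU/h

R_total = 43.1 + 5.01 + 1.8 + 0.0928 = 50 ft²·°F·h/BTU
Q = A·ΔT/R = 1950 × (73.5 − 10.4) / 50 = 2461 BTU/h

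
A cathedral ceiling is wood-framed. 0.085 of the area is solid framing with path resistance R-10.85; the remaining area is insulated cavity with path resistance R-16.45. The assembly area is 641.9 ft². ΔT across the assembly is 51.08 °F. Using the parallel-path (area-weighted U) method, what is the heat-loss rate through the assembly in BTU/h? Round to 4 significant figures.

U_eff = 0.915/16.45 + 0.085/10.85 = 0.055623 + 0.0078341 = 0.063457
R_eff = 1/U_eff = 15.759 ft²·°F·h/BTU
Q = 641.9 × 51.08 / 15.759 = 2080.7 BTU/h

2081 BTU/h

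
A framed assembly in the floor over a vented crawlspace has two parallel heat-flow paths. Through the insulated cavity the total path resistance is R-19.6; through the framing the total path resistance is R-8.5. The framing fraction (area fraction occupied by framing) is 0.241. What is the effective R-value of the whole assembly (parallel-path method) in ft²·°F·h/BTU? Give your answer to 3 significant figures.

14.9 ft²·°F·h/BTU

U_eff = 0.759/19.6 + 0.241/8.5 = 0.03872 + 0.02835 = 0.06708
R_eff = 1/U_eff = 14.91 ft²·°F·h/BTU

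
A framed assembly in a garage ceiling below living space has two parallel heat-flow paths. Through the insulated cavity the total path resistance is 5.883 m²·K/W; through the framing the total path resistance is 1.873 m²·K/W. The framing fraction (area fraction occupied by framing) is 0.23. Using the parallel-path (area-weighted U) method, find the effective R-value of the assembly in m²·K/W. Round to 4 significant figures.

U_eff = 0.77/5.883 + 0.23/1.873 = 0.13089 + 0.1228 = 0.25368
R_eff = 1/U_eff = 3.9419 m²·K/W

3.942 m²·K/W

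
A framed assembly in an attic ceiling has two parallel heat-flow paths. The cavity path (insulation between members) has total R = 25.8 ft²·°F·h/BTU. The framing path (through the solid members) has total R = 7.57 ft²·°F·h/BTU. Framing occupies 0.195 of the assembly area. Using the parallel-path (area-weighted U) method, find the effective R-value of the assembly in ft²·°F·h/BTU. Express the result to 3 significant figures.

17.6 ft²·°F·h/BTU

U_eff = 0.805/25.8 + 0.195/7.57 = 0.0312 + 0.02576 = 0.05696
R_eff = 1/U_eff = 17.56 ft²·°F·h/BTU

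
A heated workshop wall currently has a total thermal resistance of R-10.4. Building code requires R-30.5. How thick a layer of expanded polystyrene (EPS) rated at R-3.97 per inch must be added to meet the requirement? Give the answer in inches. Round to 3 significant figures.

ΔR = 30.5 − 10.4 = 20.1 ft²·°F·h/BTU
L = ΔR / (R/in) = 20.1/3.97 = 5.063 in

5.06 in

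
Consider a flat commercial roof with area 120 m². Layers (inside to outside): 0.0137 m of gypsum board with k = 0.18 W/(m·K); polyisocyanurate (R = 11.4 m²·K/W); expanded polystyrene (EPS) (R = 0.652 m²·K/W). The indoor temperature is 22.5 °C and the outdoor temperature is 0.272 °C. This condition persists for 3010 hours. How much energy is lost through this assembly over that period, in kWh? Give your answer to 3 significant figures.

662 kWh

0.0137/0.18 = 0.07611
R_total = 0.07611 + 11.4 + 0.652 = 12.13 m²·K/W
Q = 120 × (22.5 − 0.272) / 12.13 = 219.9 W
E = 219.9 W × 3010 h / 1000 = 662 kWh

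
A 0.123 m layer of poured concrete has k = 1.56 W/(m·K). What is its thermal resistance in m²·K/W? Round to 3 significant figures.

R = L/k = 0.123/1.56 = 0.07885 m²·K/W

0.0788 m²·K/W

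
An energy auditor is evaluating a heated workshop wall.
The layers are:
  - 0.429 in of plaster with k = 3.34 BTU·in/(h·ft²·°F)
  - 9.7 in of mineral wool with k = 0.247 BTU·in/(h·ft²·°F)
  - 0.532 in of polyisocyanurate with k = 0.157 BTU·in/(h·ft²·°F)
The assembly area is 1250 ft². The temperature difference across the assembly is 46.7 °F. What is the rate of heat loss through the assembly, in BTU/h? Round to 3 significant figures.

1360 BTU/h

0.429/3.34 = 0.1284
9.7/0.247 = 39.27
0.532/0.157 = 3.389
R_total = 0.1284 + 39.27 + 3.389 = 42.79 ft²·°F·h/BTU
Q = A·ΔT/R = 1250 × 46.7 / 42.79 = 1364 BTU/h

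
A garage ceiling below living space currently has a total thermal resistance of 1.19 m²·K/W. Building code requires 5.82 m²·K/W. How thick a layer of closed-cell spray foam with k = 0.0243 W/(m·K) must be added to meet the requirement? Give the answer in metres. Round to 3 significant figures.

0.113 m

ΔR = 5.82 − 1.19 = 4.63 m²·K/W
L = ΔR × k = 4.63 × 0.0243 = 0.1125 m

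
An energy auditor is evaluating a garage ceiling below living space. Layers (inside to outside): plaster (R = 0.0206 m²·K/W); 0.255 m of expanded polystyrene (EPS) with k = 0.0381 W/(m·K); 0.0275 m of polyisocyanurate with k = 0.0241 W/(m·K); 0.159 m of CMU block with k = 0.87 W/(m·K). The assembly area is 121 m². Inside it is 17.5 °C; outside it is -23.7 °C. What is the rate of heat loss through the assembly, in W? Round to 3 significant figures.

620 W

0.255/0.0381 = 6.693
0.0275/0.0241 = 1.141
0.159/0.87 = 0.1828
R_total = 0.0206 + 6.693 + 1.141 + 0.1828 = 8.037 m²·K/W
Q = A·ΔT/R = 121 × (17.5 − (-23.7)) / 8.037 = 620.3 W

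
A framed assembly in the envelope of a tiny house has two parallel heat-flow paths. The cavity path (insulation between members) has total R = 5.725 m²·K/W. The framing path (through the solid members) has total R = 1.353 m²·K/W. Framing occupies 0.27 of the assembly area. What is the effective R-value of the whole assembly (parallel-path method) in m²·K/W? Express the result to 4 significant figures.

3.057 m²·K/W

U_eff = 0.73/5.725 + 0.27/1.353 = 0.12751 + 0.19956 = 0.32707
R_eff = 1/U_eff = 3.0575 m²·K/W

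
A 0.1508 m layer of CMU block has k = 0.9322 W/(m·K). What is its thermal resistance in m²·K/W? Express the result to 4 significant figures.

R = L/k = 0.1508/0.9322 = 0.16177 m²·K/W

0.1618 m²·K/W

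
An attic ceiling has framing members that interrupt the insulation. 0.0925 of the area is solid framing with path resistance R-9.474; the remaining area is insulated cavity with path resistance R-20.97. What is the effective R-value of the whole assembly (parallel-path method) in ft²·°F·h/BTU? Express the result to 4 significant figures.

U_eff = 0.9075/20.97 + 0.0925/9.474 = 0.043276 + 0.0097636 = 0.05304
R_eff = 1/U_eff = 18.854 ft²·°F·h/BTU

18.85 ft²·°F·h/BTU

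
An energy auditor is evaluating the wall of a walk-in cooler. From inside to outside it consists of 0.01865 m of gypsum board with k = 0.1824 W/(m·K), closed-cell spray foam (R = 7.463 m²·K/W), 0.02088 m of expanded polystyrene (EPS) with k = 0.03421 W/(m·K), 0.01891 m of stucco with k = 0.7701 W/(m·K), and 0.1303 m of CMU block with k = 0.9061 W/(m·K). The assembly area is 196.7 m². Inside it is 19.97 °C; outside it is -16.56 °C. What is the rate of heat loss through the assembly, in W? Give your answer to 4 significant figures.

0.01865/0.1824 = 0.10225
0.02088/0.03421 = 0.61035
0.01891/0.7701 = 0.024555
0.1303/0.9061 = 0.1438
R_total = 0.10225 + 7.463 + 0.61035 + 0.024555 + 0.1438 = 8.344 m²·K/W
Q = A·ΔT/R = 196.7 × (19.97 − (-16.56)) / 8.344 = 861.16 W

861.2 W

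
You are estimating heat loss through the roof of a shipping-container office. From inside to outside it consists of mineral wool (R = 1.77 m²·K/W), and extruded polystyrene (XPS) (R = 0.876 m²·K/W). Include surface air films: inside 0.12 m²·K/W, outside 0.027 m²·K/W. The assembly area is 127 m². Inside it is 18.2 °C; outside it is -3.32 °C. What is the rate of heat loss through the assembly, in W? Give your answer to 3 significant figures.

979 W

R_total = 0.12 + 1.77 + 0.876 + 0.027 = 2.793 m²·K/W
Q = A·ΔT/R = 127 × (18.2 − (-3.32)) / 2.793 = 978.5 W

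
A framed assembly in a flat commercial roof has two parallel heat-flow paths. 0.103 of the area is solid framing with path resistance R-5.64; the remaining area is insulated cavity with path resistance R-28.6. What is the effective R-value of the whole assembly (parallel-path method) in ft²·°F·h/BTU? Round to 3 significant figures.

20.2 ft²·°F·h/BTU

U_eff = 0.897/28.6 + 0.103/5.64 = 0.03136 + 0.01826 = 0.04963
R_eff = 1/U_eff = 20.15 ft²·°F·h/BTU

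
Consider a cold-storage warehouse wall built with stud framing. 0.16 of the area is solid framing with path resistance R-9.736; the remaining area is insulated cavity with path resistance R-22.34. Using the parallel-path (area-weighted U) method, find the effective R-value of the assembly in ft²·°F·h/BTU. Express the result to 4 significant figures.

U_eff = 0.84/22.34 + 0.16/9.736 = 0.037601 + 0.016434 = 0.054035
R_eff = 1/U_eff = 18.507 ft²·°F·h/BTU

18.51 ft²·°F·h/BTU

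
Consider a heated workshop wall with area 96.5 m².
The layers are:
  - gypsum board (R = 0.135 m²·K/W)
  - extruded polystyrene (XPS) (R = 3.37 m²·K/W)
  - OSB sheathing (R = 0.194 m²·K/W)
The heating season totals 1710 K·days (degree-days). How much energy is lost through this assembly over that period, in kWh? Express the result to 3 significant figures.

R_total = 0.135 + 3.37 + 0.194 = 3.699 m²·K/W
E = A × HDD × 24 / R / 1000 = 96.5 × 1710 × 24 / 3.699 / 1000 = 1071 kWh

1070 kWh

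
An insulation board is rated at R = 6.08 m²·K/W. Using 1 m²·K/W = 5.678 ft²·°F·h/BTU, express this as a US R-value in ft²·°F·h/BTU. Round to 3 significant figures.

34.5 ft²·°F·h/BTU

R_US = 6.08 × 5.678 = 34.52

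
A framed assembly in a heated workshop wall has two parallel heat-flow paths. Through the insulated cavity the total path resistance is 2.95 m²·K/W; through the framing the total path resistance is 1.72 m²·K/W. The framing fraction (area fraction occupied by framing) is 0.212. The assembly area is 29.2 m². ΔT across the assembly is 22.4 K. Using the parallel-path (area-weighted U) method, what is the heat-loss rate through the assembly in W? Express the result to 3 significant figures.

255 W

U_eff = 0.788/2.95 + 0.212/1.72 = 0.2671 + 0.1233 = 0.3904
R_eff = 1/U_eff = 2.562 m²·K/W
Q = 29.2 × 22.4 / 2.562 = 255.3 W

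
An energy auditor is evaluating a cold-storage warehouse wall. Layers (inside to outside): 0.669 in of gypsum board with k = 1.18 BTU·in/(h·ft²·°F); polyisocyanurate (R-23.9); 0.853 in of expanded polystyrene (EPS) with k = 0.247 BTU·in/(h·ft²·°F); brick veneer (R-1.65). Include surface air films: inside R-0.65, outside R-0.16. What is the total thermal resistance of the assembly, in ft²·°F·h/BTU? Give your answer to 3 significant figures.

0.669/1.18 = 0.5669
0.853/0.247 = 3.453
R_total = 0.65 + 0.5669 + 23.9 + 3.453 + 1.65 + 0.16 = 30.38 ft²·°F·h/BTU

30.4 ft²·°F·h/BTU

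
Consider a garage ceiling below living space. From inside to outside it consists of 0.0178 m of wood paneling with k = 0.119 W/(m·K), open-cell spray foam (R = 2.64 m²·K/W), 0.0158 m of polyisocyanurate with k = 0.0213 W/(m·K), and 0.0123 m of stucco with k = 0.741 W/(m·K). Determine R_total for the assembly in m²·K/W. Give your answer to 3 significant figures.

0.0178/0.119 = 0.1496
0.0158/0.0213 = 0.7418
0.0123/0.741 = 0.0166
R_total = 0.1496 + 2.64 + 0.7418 + 0.0166 = 3.548 m²·K/W

3.55 m²·K/W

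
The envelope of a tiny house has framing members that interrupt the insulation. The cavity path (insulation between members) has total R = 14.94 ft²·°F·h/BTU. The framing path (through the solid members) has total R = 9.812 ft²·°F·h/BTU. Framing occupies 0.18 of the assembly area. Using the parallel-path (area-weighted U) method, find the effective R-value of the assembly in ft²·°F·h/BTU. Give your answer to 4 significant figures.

13.66 ft²·°F·h/BTU

U_eff = 0.82/14.94 + 0.18/9.812 = 0.054886 + 0.018345 = 0.073231
R_eff = 1/U_eff = 13.655 ft²·°F·h/BTU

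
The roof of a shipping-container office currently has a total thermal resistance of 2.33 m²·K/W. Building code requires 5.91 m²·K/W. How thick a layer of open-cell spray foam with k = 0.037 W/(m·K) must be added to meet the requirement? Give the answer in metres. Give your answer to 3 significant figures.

0.132 m

ΔR = 5.91 − 2.33 = 3.58 m²·K/W
L = ΔR × k = 3.58 × 0.037 = 0.1325 m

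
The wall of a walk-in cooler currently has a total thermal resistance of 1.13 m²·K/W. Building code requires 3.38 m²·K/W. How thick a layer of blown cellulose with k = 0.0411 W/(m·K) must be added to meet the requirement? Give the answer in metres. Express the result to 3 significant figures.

0.0925 m

ΔR = 3.38 − 1.13 = 2.25 m²·K/W
L = ΔR × k = 2.25 × 0.0411 = 0.09248 m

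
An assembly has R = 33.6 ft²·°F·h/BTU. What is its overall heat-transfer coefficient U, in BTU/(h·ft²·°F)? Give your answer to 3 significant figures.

0.0298 BTU/(h·ft²·°F)

U = 1/R = 1/33.6 = 0.02976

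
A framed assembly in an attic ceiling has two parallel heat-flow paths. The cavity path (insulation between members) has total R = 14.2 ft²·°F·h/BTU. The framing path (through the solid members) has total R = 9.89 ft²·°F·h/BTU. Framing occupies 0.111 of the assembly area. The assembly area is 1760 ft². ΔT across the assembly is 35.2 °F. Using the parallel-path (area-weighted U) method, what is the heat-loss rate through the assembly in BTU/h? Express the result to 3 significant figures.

4570 BTU/h

U_eff = 0.889/14.2 + 0.111/9.89 = 0.06261 + 0.01122 = 0.07383
R_eff = 1/U_eff = 13.54 ft²·°F·h/BTU
Q = 1760 × 35.2 / 13.54 = 4574 BTU/h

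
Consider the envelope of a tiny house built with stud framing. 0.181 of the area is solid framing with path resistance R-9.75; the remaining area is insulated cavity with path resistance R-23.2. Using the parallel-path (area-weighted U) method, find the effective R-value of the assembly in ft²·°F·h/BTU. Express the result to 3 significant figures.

18.6 ft²·°F·h/BTU

U_eff = 0.819/23.2 + 0.181/9.75 = 0.0353 + 0.01856 = 0.05387
R_eff = 1/U_eff = 18.56 ft²·°F·h/BTU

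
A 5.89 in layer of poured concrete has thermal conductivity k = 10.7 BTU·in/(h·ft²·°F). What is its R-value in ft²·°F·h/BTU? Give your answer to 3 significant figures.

0.550 ft²·°F·h/BTU

R = L/k = 5.89/10.7 = 0.5505 ft²·°F·h/BTU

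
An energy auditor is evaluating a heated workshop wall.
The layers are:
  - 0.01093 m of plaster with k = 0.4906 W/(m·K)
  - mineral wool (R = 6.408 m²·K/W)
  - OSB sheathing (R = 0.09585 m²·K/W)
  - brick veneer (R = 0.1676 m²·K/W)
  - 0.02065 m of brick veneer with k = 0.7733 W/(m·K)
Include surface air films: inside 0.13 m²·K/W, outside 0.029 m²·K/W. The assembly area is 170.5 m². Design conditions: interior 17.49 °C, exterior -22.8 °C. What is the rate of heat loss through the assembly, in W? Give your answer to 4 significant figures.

998.5 W

0.01093/0.4906 = 0.022279
0.02065/0.7733 = 0.026704
R_total = 0.13 + 0.022279 + 6.408 + 0.09585 + 0.1676 + 0.026704 + 0.029 = 6.8794 m²·K/W
Q = A·ΔT/R = 170.5 × (17.49 − (-22.8)) / 6.8794 = 998.55 W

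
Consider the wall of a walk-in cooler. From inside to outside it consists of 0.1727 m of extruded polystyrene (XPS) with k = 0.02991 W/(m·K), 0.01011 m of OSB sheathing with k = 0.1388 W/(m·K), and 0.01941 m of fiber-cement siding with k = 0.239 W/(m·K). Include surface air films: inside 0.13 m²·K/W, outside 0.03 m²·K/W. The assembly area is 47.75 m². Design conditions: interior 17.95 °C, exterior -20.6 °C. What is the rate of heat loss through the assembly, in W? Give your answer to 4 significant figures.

302.4 W

0.1727/0.02991 = 5.774
0.01011/0.1388 = 0.072839
0.01941/0.239 = 0.081213
R_total = 0.13 + 5.774 + 0.072839 + 0.081213 + 0.03 = 6.088 m²·K/W
Q = A·ΔT/R = 47.75 × (17.95 − (-20.6)) / 6.088 = 302.36 W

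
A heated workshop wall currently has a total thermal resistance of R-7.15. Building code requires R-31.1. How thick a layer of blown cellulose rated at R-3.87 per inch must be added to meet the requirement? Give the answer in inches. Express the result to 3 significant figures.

ΔR = 31.1 − 7.15 = 23.95 ft²·°F·h/BTU
L = ΔR / (R/in) = 23.95/3.87 = 6.189 in

6.19 in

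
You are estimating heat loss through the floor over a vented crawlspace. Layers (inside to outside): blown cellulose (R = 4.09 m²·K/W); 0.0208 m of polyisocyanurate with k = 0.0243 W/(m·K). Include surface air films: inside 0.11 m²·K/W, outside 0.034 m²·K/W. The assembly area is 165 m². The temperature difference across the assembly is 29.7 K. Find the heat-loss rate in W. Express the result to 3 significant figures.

963 W

0.0208/0.0243 = 0.856
R_total = 0.11 + 4.09 + 0.856 + 0.034 = 5.09 m²·K/W
Q = A·ΔT/R = 165 × 29.7 / 5.09 = 962.8 W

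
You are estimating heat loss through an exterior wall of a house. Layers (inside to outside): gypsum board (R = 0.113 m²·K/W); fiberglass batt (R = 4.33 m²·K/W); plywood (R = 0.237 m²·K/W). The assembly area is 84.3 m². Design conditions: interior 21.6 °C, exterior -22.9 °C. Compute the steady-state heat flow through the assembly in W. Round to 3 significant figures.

R_total = 0.113 + 4.33 + 0.237 = 4.68 m²·K/W
Q = A·ΔT/R = 84.3 × (21.6 − (-22.9)) / 4.68 = 801.6 W

802 W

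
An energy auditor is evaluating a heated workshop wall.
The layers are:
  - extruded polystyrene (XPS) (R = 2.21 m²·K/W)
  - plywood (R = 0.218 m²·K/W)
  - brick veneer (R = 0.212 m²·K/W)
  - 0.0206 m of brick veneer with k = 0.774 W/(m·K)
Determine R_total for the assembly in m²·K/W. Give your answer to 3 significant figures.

0.0206/0.774 = 0.02661
R_total = 2.21 + 0.218 + 0.212 + 0.02661 = 2.667 m²·K/W

2.67 m²·K/W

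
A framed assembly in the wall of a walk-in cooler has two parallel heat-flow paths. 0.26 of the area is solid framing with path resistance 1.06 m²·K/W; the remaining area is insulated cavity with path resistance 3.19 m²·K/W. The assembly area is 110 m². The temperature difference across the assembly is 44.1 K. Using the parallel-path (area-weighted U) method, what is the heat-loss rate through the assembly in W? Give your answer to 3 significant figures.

U_eff = 0.74/3.19 + 0.26/1.06 = 0.232 + 0.2453 = 0.4773
R_eff = 1/U_eff = 2.095 m²·K/W
Q = 110 × 44.1 / 2.095 = 2315 W

2320 W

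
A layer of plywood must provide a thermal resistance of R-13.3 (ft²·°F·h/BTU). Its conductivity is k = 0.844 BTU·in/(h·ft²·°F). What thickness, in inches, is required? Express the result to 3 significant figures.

L = R × k = 13.3 × 0.844 = 11.23 in

11.2 in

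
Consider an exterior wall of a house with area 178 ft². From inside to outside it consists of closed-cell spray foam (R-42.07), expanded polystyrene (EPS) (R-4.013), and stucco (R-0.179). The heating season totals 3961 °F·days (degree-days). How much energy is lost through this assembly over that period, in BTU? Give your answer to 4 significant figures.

365800 BTU

R_total = 42.07 + 4.013 + 0.179 = 46.262 ft²·°F·h/BTU
E = A × HDD × 24 / R = 178 × 3961 × 24 / 46.262 = 365770 BTU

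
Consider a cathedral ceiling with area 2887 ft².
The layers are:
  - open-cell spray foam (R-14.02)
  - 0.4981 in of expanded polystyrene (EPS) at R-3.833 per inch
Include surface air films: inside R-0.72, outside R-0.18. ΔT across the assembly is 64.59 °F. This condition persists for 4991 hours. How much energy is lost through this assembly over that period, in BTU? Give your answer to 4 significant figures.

0.4981 × 3.833 = 1.9092
R_total = 0.72 + 14.02 + 1.9092 + 0.18 = 16.829 ft²·°F·h/BTU
Q = 2887 × 64.59 / 16.829 = 11080 BTU/h
E = 11080 × 4991 = 55301000 BTU

55300000 BTU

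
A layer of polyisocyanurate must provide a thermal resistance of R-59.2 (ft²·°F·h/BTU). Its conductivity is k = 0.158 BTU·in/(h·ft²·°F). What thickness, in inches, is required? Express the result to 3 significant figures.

9.35 in

L = R × k = 59.2 × 0.158 = 9.354 in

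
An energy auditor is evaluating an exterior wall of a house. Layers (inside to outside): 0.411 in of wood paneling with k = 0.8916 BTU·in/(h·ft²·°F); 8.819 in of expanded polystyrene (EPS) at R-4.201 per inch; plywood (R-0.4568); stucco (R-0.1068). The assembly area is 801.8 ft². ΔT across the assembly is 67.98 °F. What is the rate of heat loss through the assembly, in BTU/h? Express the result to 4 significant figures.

1432 BTU/h

0.411/0.8916 = 0.46097
8.819 × 4.201 = 37.049
R_total = 0.46097 + 37.049 + 0.4568 + 0.1068 = 38.073 ft²·°F·h/BTU
Q = A·ΔT/R = 801.8 × 67.98 / 38.073 = 1431.6 BTU/h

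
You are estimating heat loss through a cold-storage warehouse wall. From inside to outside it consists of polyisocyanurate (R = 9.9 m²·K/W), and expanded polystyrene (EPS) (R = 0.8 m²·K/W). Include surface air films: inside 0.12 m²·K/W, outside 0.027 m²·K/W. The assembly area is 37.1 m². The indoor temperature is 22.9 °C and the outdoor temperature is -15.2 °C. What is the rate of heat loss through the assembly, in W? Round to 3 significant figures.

R_total = 0.12 + 9.9 + 0.8 + 0.027 = 10.85 m²·K/W
Q = A·ΔT/R = 37.1 × (22.9 − (-15.2)) / 10.85 = 130.3 W

130 W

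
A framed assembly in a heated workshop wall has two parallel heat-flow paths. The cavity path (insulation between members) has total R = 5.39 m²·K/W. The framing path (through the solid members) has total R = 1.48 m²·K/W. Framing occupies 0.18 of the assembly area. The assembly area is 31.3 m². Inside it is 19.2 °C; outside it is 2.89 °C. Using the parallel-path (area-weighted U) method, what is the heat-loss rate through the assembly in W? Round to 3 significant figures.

140 W

U_eff = 0.82/5.39 + 0.18/1.48 = 0.1521 + 0.1216 = 0.2738
R_eff = 1/U_eff = 3.653 m²·K/W
Q = 31.3 × (19.2 − 2.89) / 3.653 = 139.8 W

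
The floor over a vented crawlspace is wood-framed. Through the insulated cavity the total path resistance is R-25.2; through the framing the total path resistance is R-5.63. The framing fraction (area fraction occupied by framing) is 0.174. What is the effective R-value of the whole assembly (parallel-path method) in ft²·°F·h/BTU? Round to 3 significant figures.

U_eff = 0.826/25.2 + 0.174/5.63 = 0.03278 + 0.03091 = 0.06368
R_eff = 1/U_eff = 15.7 ft²·°F·h/BTU

15.7 ft²·°F·h/BTU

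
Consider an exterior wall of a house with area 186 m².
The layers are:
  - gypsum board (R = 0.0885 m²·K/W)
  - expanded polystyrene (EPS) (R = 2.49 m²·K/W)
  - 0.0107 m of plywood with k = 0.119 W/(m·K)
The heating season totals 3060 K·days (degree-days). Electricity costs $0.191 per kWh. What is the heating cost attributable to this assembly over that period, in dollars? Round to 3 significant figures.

978 dollars

0.0107/0.119 = 0.08992
R_total = 0.0885 + 2.49 + 0.08992 = 2.668 m²·K/W
E = A × HDD × 24 / R / 1000 = 186 × 3060 × 24 / 2.668 / 1000 = 5119 kWh
Cost = 5119 × 0.191 = $977.7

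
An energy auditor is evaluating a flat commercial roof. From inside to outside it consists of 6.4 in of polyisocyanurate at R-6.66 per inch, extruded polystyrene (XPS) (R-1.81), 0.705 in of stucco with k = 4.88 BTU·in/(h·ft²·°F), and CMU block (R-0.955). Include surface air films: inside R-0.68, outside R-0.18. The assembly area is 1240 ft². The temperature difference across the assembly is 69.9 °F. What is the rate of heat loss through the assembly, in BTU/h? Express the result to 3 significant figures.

1870 BTU/h

6.4 × 6.66 = 42.62
0.705/4.88 = 0.1445
R_total = 0.68 + 42.62 + 1.81 + 0.1445 + 0.955 + 0.18 = 46.39 ft²·°F·h/BTU
Q = A·ΔT/R = 1240 × 69.9 / 46.39 = 1868 BTU/h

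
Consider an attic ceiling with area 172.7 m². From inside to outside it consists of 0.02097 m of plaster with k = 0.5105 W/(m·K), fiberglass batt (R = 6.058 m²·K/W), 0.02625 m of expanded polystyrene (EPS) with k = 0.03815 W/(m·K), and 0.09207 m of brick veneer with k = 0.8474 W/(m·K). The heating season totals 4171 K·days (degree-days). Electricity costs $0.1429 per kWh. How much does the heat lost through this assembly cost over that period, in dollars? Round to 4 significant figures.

358.3 dollars

0.02097/0.5105 = 0.041077
0.02625/0.03815 = 0.68807
0.09207/0.8474 = 0.10865
R_total = 0.041077 + 6.058 + 0.68807 + 0.10865 = 6.8958 m²·K/W
E = A × HDD × 24 / R / 1000 = 172.7 × 4171 × 24 / 6.8958 / 1000 = 2507 kWh
Cost = 2507 × 0.1429 = $358.25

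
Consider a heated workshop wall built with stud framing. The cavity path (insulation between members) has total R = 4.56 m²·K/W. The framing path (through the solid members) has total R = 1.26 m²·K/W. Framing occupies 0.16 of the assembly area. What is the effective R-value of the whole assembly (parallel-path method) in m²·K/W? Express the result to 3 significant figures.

3.21 m²·K/W

U_eff = 0.84/4.56 + 0.16/1.26 = 0.1842 + 0.127 = 0.3112
R_eff = 1/U_eff = 3.213 m²·K/W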